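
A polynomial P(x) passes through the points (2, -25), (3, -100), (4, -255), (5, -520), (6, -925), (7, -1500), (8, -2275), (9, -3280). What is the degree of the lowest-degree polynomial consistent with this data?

3

Forward differences of the values at x = 2, 3, 4, 5, 6, 7, 8, 9:
  P  : -25  -100  -255  -520  -925  -1500  -2275  -3280
  Δ  : -75  -155  -265  -405  -575  -775  -1005
  Δ^2: -80  -110  -140  -170  -200  -230
  Δ^3: -30  -30  -30  -30  -30
  Δ^4: 0  0  0  0
  Δ^5: 0  0  0
  Δ^6: 0  0
  Δ^7: 0
The third differences are constant (-30) and nonzero, while all higher differences vanish, so the minimal degree is 3.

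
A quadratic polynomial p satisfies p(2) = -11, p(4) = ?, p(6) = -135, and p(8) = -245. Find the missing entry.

-57

The 3 known points determine the degree-2 polynomial uniquely.
Write p(x) = ax^2 + bx + c. Substituting each data point gives a linear system:
  4a + 2b + c = -11
  36a + 6b + c = -135
  64a + 8b + c = -245
Solving the system yields a = -4, b = 1, c = 3.
So p(x) = -4x^2 + x + 3.
Then p(4) = -57.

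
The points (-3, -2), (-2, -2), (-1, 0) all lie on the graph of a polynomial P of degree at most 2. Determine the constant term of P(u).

Write P(u) = au^2 + bu + c. Substituting each data point gives a linear system:
  9a - 3b + c = -2
  4a - 2b + c = -2
  a - b + c = 0
Solving the system yields a = 1, b = 5, c = 4.
So P(u) = u² + 5u + 4.
The constant term is 4.

4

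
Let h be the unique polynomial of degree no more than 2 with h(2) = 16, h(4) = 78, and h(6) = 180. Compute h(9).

Write h(x) = ax^2 + bx + c. Substituting each data point gives a linear system:
  4a + 2b + c = 16
  16a + 4b + c = 78
  36a + 6b + c = 180
Solving the system yields a = 5, b = 1, c = -6.
So h(x) = 5x² + x - 6.
Then h(9) = 408.

408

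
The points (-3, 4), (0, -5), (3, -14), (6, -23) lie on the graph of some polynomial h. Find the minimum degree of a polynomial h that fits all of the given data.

Forward differences of the values at n = -3, 0, 3, 6:
  h  : 4  -5  -14  -23
  Δ  : -9  -9  -9
  Δ^2: 0  0
  Δ^3: 0
The first differences are constant (-9) and nonzero, while all higher differences vanish, so the minimal degree is 1.

1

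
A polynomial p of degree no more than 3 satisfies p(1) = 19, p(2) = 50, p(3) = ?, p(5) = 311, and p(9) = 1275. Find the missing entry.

105

The 4 known points determine the degree-3 polynomial uniquely.
Write p(x) = ax^3 + bx^2 + cx + d. Substituting each data point gives a linear system:
  a + b + c + d = 19
  8a + 4b + 2c + d = 50
  125a + 25b + 5c + d = 311
  729a + 81b + 9c + d = 1275
Solving the system yields a = 1, b = 6, c = 6, d = 6.
So p(x) = x^3 + 6x^2 + 6x + 6.
Then p(3) = 105.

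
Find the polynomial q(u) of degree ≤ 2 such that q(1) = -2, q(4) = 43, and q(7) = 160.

q(u) = 4u^2 - 5u - 1

Using the Lagrange interpolation formula with nodes 1, 4, 7:
  L_0(u) = (u - 4)(u - 7) / 18
  L_1(u) = (u - 1)(u - 7) / -9
  L_2(u) = (u - 1)(u - 4) / 18
Then q(u) = -2·L_0(u) + 43·L_1(u) + 160·L_2(u).
Expanding and collecting terms gives q(u) = 4u^2 - 5u - 1.
Check: q(4) = 43. ✓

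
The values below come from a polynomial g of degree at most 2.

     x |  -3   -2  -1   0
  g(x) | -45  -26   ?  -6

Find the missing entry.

The 3 known points determine the degree-2 polynomial uniquely.
Write g(x) = ax^2 + bx + c. Substituting each data point gives a linear system:
  9a - 3b + c = -45
  4a - 2b + c = -26
  c = -6
Solving the system yields a = -3, b = 4, c = -6.
So g(x) = -3x^2 + 4x - 6.
Then g(-1) = -13.

-13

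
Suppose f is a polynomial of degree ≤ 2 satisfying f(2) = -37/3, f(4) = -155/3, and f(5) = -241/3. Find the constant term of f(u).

3

Write f(u) = au^2 + bu + c. Substituting each data point gives a linear system:
  4a + 2b + c = -37/3
  16a + 4b + c = -155/3
  25a + 5b + c = -241/3
Solving the system yields a = -3, b = -5/3, c = 3.
So f(u) = -3u² - (5/3)u + 3.
The constant term is 3.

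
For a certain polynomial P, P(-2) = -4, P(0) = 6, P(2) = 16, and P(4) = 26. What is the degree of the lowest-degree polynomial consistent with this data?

1

Forward differences of the values at u = -2, 0, 2, 4:
  P  : -4  6  16  26
  Δ  : 10  10  10
  Δ^2: 0  0
  Δ^3: 0
The first differences are constant (10) and nonzero, while all higher differences vanish, so the minimal degree is 1.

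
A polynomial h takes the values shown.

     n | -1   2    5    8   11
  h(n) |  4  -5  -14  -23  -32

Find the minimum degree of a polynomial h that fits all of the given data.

1

Forward differences of the values at n = -1, 2, 5, 8, 11:
  h  : 4  -5  -14  -23  -32
  Δ  : -9  -9  -9  -9
  Δ^2: 0  0  0
  Δ^3: 0  0
  Δ^4: 0
The first differences are constant (-9) and nonzero, while all higher differences vanish, so the minimal degree is 1.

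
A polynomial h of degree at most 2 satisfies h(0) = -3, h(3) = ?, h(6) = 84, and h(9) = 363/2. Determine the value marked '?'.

45/2

The 3 known points determine the degree-2 polynomial uniquely.
Write h(s) = as^2 + bs + c. Substituting each data point gives a linear system:
  c = -3
  36a + 6b + c = 84
  81a + 9b + c = 363/2
Solving the system yields a = 2, b = 5/2, c = -3.
So h(s) = 2s² + (5/2)s - 3.
Then h(3) = 45/2.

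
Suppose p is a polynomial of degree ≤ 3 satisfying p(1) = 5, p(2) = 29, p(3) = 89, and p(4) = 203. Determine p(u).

Write p(u) = au^3 + bu^2 + cu + d. Substituting each data point gives a linear system:
  a + b + c + d = 5
  8a + 4b + 2c + d = 29
  27a + 9b + 3c + d = 89
  64a + 16b + 4c + d = 203
Solving the system yields a = 3, b = 0, c = 3, d = -1.
So p(u) = 3u^3 + 3u - 1.
Check: p(2) = 29. ✓

p(u) = 3u^3 + 3u - 1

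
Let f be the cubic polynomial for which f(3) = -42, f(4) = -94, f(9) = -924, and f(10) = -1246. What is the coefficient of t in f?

6

Write f(t) = at^3 + bt^2 + ct + d. Substituting each data point gives a linear system:
  27a + 9b + 3c + d = -42
  64a + 16b + 4c + d = -94
  729a + 81b + 9c + d = -924
  1000a + 100b + 10c + d = -1246
Solving the system yields a = -1, b = -3, c = 6, d = -6.
So f(t) = -t³ - 3t² + 6t - 6.
The coefficient of t is 6.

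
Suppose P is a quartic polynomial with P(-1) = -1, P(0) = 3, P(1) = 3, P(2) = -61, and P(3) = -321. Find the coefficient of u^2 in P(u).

Write P(u) = au^4 + bu^3 + cu^2 + du + e. Substituting each data point gives a linear system:
  a - b + c - d + e = -1
  e = 3
  a + b + c + d + e = 3
  16a + 8b + 4c + 2d + e = -61
  81a + 27b + 9c + 3d + e = -321
Solving the system yields a = -3, b = -4, c = 1, d = 6, e = 3.
So P(u) = -3u^4 - 4u^3 + u^2 + 6u + 3.
The coefficient of u^2 is 1.

1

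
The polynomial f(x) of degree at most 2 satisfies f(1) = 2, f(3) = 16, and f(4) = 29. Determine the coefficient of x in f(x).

-1

Write f(x) = ax^2 + bx + c. Substituting each data point gives a linear system:
  a + b + c = 2
  9a + 3b + c = 16
  16a + 4b + c = 29
Solving the system yields a = 2, b = -1, c = 1.
So f(x) = 2x² - x + 1.
The coefficient of x is -1.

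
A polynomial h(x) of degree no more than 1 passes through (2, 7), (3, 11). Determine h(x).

h(x) = 4x - 1

Write h(x) = ax + b. Substituting each data point gives a linear system:
  2a + b = 7
  3a + b = 11
Solving the system yields a = 4, b = -1.
So h(x) = 4x - 1.
Check: h(3) = 11. ✓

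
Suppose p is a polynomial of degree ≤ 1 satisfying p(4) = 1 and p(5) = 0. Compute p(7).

Using the Lagrange interpolation formula with nodes 4, 5:
  L_0(n) = (n - 5) / -1
  L_1(n) = (n - 4) / 1
Then p(n) = 1·L_0(n) + 0·L_1(n).
Expanding and collecting terms gives p(n) = -n + 5.
Evaluating at n = 7: p(7) = -2.

-2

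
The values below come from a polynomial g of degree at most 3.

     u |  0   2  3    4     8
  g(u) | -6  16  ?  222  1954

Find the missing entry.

84

The 4 known points determine the degree-3 polynomial uniquely.
Write g(u) = au^3 + bu^2 + cu + d. Substituting each data point gives a linear system:
  d = -6
  8a + 4b + 2c + d = 16
  64a + 16b + 4c + d = 222
  512a + 64b + 8c + d = 1954
Solving the system yields a = 4, b = -1, c = -3, d = -6.
So g(u) = 4u³ - u² - 3u - 6.
Then g(3) = 84.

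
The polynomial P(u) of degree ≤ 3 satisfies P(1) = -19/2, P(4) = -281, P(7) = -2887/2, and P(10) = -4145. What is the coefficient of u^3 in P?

Write P(u) = au^3 + bu^2 + cu + d. Substituting each data point gives a linear system:
  a + b + c + d = -19/2
  64a + 16b + 4c + d = -281
  343a + 49b + 7c + d = -2887/2
  1000a + 100b + 10c + d = -4145
Solving the system yields a = -4, b = -3/2, c = 1, d = -5.
So P(u) = -4u^3 - (3/2)u^2 + u - 5.
The leading coefficient is -4.

-4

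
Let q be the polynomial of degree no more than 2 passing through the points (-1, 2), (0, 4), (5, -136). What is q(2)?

-22

Using the Lagrange interpolation formula with nodes -1, 0, 5:
  L_0(u) = u(u - 5) / 6
  L_1(u) = (u + 1)(u - 5) / -5
  L_2(u) = (u + 1)u / 30
Then q(u) = 2·L_0(u) + 4·L_1(u) - 136·L_2(u).
Expanding and collecting terms gives q(u) = -5u^2 - 3u + 4.
Evaluating at u = 2: q(2) = -22.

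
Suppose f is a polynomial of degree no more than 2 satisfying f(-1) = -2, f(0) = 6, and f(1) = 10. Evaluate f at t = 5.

-14

Write f(t) = at^2 + bt + c. Substituting each data point gives a linear system:
  a - b + c = -2
  c = 6
  a + b + c = 10
Solving the system yields a = -2, b = 6, c = 6.
So f(t) = -2t² + 6t + 6.
Then f(5) = -14.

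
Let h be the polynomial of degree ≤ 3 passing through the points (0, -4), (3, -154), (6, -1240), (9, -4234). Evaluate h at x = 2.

-48

Forward differences of the values at x = 0, 3, 6, 9:
  h  : -4  -154  -1240  -4234
  Δ  : -150  -1086  -2994
  Δ^2: -936  -1908
  Δ^3: -972
The third differences are constant, confirming degree 3.
Interpolating (Newton forward form) and evaluating at x = 2 gives h(2) = -48.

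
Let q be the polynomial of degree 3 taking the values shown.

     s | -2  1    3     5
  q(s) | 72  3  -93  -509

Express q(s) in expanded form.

q(s) = -5s^3 + 5s^2 - 3s + 6

Write q(s) = as^3 + bs^2 + cs + d. Substituting each data point gives a linear system:
  -8a + 4b - 2c + d = 72
  a + b + c + d = 3
  27a + 9b + 3c + d = -93
  125a + 25b + 5c + d = -509
Solving the system yields a = -5, b = 5, c = -3, d = 6.
So q(s) = -5s³ + 5s² - 3s + 6.
Check: q(-2) = 72. ✓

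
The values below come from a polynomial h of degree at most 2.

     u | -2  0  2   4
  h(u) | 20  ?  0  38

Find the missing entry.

-6

On equispaced nodes a degree-2 polynomial has vanishing third forward difference, so
  - h(-2) + 3·h(0) - 3·h(2) + h(4) = 0.
Substituting the known values and solving for h(0):
  3·h(0) = -18
  h(0) = -6.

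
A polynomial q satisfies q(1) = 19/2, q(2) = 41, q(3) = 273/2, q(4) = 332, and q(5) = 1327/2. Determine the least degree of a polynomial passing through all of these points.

Forward differences of the values at s = 1, 2, 3, 4, 5:
  q  : 19/2  41  273/2  332  1327/2
  Δ  : 63/2  191/2  391/2  663/2
  Δ^2: 64  100  136
  Δ^3: 36  36
  Δ^4: 0
The third differences are constant (36) and nonzero, while all higher differences vanish, so the minimal degree is 3.

3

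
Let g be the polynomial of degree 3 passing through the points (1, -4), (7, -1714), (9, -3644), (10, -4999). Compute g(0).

Write g(s) = as^3 + bs^2 + cs + d. Substituting each data point gives a linear system:
  a + b + c + d = -4
  343a + 49b + 7c + d = -1714
  729a + 81b + 9c + d = -3644
  1000a + 100b + 10c + d = -4999
Solving the system yields a = -5, b = 0, c = 0, d = 1.
So g(s) = -5s³ + 1.
Then g(0) = 1.

1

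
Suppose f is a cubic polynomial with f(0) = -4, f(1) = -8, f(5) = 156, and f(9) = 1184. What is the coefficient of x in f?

Write f(x) = ax^3 + bx^2 + cx + d. Substituting each data point gives a linear system:
  d = -4
  a + b + c + d = -8
  125a + 25b + 5c + d = 156
  729a + 81b + 9c + d = 1184
Solving the system yields a = 2, b = -3, c = -3, d = -4.
So f(x) = 2x^3 - 3x^2 - 3x - 4.
The coefficient of x is -3.

-3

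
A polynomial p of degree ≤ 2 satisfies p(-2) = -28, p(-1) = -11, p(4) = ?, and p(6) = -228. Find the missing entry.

The 3 known points determine the degree-2 polynomial uniquely.
Write p(u) = au^2 + bu + c. Substituting each data point gives a linear system:
  4a - 2b + c = -28
  a - b + c = -11
  36a + 6b + c = -228
Solving the system yields a = -6, b = -1, c = -6.
So p(u) = -6u^2 - u - 6.
Then p(4) = -106.

-106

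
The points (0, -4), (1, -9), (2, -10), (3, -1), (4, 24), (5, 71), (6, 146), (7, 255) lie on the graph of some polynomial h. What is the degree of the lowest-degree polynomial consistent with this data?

3

Forward differences of the values at u = 0, 1, 2, 3, 4, 5, 6, 7:
  h  : -4  -9  -10  -1  24  71  146  255
  Δ  : -5  -1  9  25  47  75  109
  Δ^2: 4  10  16  22  28  34
  Δ^3: 6  6  6  6  6
  Δ^4: 0  0  0  0
  Δ^5: 0  0  0
  Δ^6: 0  0
  Δ^7: 0
The third differences are constant (6) and nonzero, while all higher differences vanish, so the minimal degree is 3.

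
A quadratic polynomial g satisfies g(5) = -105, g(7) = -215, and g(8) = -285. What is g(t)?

g(t) = -5t^2 + 5t - 5

Write g(t) = at^2 + bt + c. Substituting each data point gives a linear system:
  25a + 5b + c = -105
  49a + 7b + c = -215
  64a + 8b + c = -285
Solving the system yields a = -5, b = 5, c = -5.
So g(t) = -5t² + 5t - 5.
Check: g(7) = -215. ✓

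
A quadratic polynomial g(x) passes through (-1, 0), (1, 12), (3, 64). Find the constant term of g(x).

Write g(x) = ax^2 + bx + c. Substituting each data point gives a linear system:
  a - b + c = 0
  a + b + c = 12
  9a + 3b + c = 64
Solving the system yields a = 5, b = 6, c = 1.
So g(x) = 5x² + 6x + 1.
The constant term is 1.

1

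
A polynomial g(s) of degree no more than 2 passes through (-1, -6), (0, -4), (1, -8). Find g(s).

g(s) = -3s^2 - s - 4

Using the Lagrange interpolation formula with nodes -1, 0, 1:
  L_0(s) = s(s - 1) / 2
  L_1(s) = (s + 1)(s - 1) / -1
  L_2(s) = (s + 1)s / 2
Then g(s) = -6·L_0(s) - 4·L_1(s) - 8·L_2(s).
Expanding and collecting terms gives g(s) = -3s² - s - 4.
Check: g(0) = -4. ✓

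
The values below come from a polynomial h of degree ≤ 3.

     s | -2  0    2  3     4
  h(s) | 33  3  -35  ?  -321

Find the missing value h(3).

The 4 known points determine the degree-3 polynomial uniquely.
Write h(s) = as^3 + bs^2 + cs + d. Substituting each data point gives a linear system:
  -8a + 4b - 2c + d = 33
  d = 3
  8a + 4b + 2c + d = -35
  64a + 16b + 4c + d = -321
Solving the system yields a = -5, b = -1, c = 3, d = 3.
So h(s) = -5s^3 - s^2 + 3s + 3.
Then h(3) = -132.

-132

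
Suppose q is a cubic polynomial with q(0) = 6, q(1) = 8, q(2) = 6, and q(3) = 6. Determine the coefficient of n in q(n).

Write q(n) = an^3 + bn^2 + cn + d. Substituting each data point gives a linear system:
  d = 6
  a + b + c + d = 8
  8a + 4b + 2c + d = 6
  27a + 9b + 3c + d = 6
Solving the system yields a = 1, b = -5, c = 6, d = 6.
So q(n) = n³ - 5n² + 6n + 6.
The coefficient of n is 6.

6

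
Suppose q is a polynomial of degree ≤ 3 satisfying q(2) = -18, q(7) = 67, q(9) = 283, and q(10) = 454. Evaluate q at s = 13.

1291

Write q(s) = as^3 + bs^2 + cs + d. Substituting each data point gives a linear system:
  8a + 4b + 2c + d = -18
  343a + 49b + 7c + d = 67
  729a + 81b + 9c + d = 283
  1000a + 100b + 10c + d = 454
Solving the system yields a = 1, b = -5, c = -5, d = 4.
So q(s) = s^3 - 5s^2 - 5s + 4.
Then q(13) = 1291.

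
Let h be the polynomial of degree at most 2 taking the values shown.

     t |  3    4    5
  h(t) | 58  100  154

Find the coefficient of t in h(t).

0

Write h(t) = at^2 + bt + c. Substituting each data point gives a linear system:
  9a + 3b + c = 58
  16a + 4b + c = 100
  25a + 5b + c = 154
Solving the system yields a = 6, b = 0, c = 4.
So h(t) = 6t^2 + 4.
The coefficient of t is 0.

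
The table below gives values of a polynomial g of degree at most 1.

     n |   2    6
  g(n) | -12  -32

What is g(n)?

g(n) = -5n - 2

Using the Lagrange interpolation formula with nodes 2, 6:
  L_0(n) = (n - 6) / -4
  L_1(n) = (n - 2) / 4
Then g(n) = -12·L_0(n) - 32·L_1(n).
Expanding and collecting terms gives g(n) = -5n - 2.
Check: g(6) = -32. ✓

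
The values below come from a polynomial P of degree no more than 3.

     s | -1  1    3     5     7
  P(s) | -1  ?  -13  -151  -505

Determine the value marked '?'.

On equispaced nodes a degree-3 polynomial has vanishing fourth forward difference, so
  P(-1) - 4·P(1) + 6·P(3) - 4·P(5) + P(7) = 0.
Substituting the known values and solving for P(1):
  -4·P(1) = -20
  P(1) = 5.

5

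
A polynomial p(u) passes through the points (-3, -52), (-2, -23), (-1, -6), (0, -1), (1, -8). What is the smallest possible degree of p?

Forward differences of the values at u = -3, -2, -1, 0, 1:
  p  : -52  -23  -6  -1  -8
  Δ  : 29  17  5  -7
  Δ^2: -12  -12  -12
  Δ^3: 0  0
  Δ^4: 0
The second differences are constant (-12) and nonzero, while all higher differences vanish, so the minimal degree is 2.

2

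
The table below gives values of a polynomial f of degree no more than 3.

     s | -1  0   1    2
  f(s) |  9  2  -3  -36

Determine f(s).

f(s) = -5s^3 + s^2 - s + 2

Using the Lagrange interpolation formula with nodes -1, 0, 1, 2:
  L_0(s) = s(s - 1)(s - 2) / -6
  L_1(s) = (s + 1)(s - 1)(s - 2) / 2
  L_2(s) = (s + 1)s(s - 2) / -2
  L_3(s) = (s + 1)s(s - 1) / 6
Then f(s) = 9·L_0(s) + 2·L_1(s) - 3·L_2(s) - 36·L_3(s).
Expanding and collecting terms gives f(s) = -5s³ + s² - s + 2.
Check: f(0) = 2. ✓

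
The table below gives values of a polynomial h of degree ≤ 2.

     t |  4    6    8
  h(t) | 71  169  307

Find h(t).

Write h(t) = at^2 + bt + c. Substituting each data point gives a linear system:
  16a + 4b + c = 71
  36a + 6b + c = 169
  64a + 8b + c = 307
Solving the system yields a = 5, b = -1, c = -5.
So h(t) = 5t² - t - 5.
Check: h(4) = 71. ✓

h(t) = 5t^2 - t - 5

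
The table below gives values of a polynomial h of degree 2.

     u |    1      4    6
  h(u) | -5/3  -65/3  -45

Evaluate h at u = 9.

-95

Write h(u) = au^2 + bu + c. Substituting each data point gives a linear system:
  a + b + c = -5/3
  16a + 4b + c = -65/3
  36a + 6b + c = -45
Solving the system yields a = -1, b = -5/3, c = 1.
So h(u) = -u^2 - (5/3)u + 1.
Then h(9) = -95.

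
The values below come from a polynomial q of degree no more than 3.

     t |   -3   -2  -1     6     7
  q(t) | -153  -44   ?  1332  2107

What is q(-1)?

The 4 known points determine the degree-3 polynomial uniquely.
Write q(t) = at^3 + bt^2 + ct + d. Substituting each data point gives a linear system:
  -27a + 9b - 3c + d = -153
  -8a + 4b - 2c + d = -44
  216a + 36b + 6c + d = 1332
  343a + 49b + 7c + d = 2107
Solving the system yields a = 6, b = 1, c = 0, d = 0.
So q(t) = 6t³ + t².
Then q(-1) = -5.

-5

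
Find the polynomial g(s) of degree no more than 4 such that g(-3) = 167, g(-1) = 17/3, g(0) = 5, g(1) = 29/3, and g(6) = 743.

Write g(s) = as^4 + bs^3 + cs^2 + ds + e. Substituting each data point gives a linear system:
  81a - 27b + 9c - 3d + e = 167
  a - b + c - d + e = 17/3
  e = 5
  a + b + c + d + e = 29/3
  1296a + 216b + 36c + 6d + e = 743
Solving the system yields a = 1, b = -3, c = 5/3, d = 5, e = 5.
So g(s) = s^4 - 3s^3 + (5/3)s^2 + 5s + 5.
Check: g(-3) = 167. ✓

g(s) = s^4 - 3s^3 + (5/3)s^2 + 5s + 5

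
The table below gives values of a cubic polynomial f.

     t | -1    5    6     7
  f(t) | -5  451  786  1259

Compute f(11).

Write f(t) = at^3 + bt^2 + ct + d. Substituting each data point gives a linear system:
  -a + b - c + d = -5
  125a + 25b + 5c + d = 451
  216a + 36b + 6c + d = 786
  343a + 49b + 7c + d = 1259
Solving the system yields a = 4, b = -3, c = 4, d = 6.
So f(t) = 4t^3 - 3t^2 + 4t + 6.
Then f(11) = 5011.

5011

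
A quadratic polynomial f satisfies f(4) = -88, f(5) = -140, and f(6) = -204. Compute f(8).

Forward differences of the values at u = 4, 5, 6:
  f  : -88  -140  -204
  Δ  : -52  -64
  Δ^2: -12
The second differences are constant, confirming degree 2.
Interpolating (Newton forward form) and evaluating at u = 8 gives f(8) = -368.

-368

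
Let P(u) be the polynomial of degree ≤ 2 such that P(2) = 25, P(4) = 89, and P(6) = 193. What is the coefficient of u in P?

Write P(u) = au^2 + bu + c. Substituting each data point gives a linear system:
  4a + 2b + c = 25
  16a + 4b + c = 89
  36a + 6b + c = 193
Solving the system yields a = 5, b = 2, c = 1.
So P(u) = 5u² + 2u + 1.
The coefficient of u is 2.

2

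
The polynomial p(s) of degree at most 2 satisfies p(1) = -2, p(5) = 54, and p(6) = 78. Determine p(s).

p(s) = 2s^2 + 2s - 6

Write p(s) = as^2 + bs + c. Substituting each data point gives a linear system:
  a + b + c = -2
  25a + 5b + c = 54
  36a + 6b + c = 78
Solving the system yields a = 2, b = 2, c = -6.
So p(s) = 2s² + 2s - 6.
Check: p(6) = 78. ✓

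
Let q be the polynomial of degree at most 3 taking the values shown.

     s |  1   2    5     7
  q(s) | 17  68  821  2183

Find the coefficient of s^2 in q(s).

2

Write q(s) = as^3 + bs^2 + cs + d. Substituting each data point gives a linear system:
  a + b + c + d = 17
  8a + 4b + 2c + d = 68
  125a + 25b + 5c + d = 821
  343a + 49b + 7c + d = 2183
Solving the system yields a = 6, b = 2, c = 3, d = 6.
So q(s) = 6s^3 + 2s^2 + 3s + 6.
The coefficient of s^2 is 2.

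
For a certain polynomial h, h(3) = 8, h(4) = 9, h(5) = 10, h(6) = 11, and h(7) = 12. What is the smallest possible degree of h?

1

Forward differences of the values at x = 3, 4, 5, 6, 7:
  h  : 8  9  10  11  12
  Δ  : 1  1  1  1
  Δ^2: 0  0  0
  Δ^3: 0  0
  Δ^4: 0
The first differences are constant (1) and nonzero, while all higher differences vanish, so the minimal degree is 1.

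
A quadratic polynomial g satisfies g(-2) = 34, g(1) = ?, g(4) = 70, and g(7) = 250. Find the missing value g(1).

The 3 known points determine the degree-2 polynomial uniquely.
Write g(x) = ax^2 + bx + c. Substituting each data point gives a linear system:
  4a - 2b + c = 34
  16a + 4b + c = 70
  49a + 7b + c = 250
Solving the system yields a = 6, b = -6, c = -2.
So g(x) = 6x^2 - 6x - 2.
Then g(1) = -2.

-2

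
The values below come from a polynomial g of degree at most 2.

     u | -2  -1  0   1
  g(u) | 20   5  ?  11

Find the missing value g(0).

2

The 3 known points determine the degree-2 polynomial uniquely.
Write g(u) = au^2 + bu + c. Substituting each data point gives a linear system:
  4a - 2b + c = 20
  a - b + c = 5
  a + b + c = 11
Solving the system yields a = 6, b = 3, c = 2.
So g(u) = 6u^2 + 3u + 2.
Then g(0) = 2.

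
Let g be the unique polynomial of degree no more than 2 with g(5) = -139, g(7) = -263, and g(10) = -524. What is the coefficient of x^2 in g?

Write g(x) = ax^2 + bx + c. Substituting each data point gives a linear system:
  25a + 5b + c = -139
  49a + 7b + c = -263
  100a + 10b + c = -524
Solving the system yields a = -5, b = -2, c = -4.
So g(x) = -5x^2 - 2x - 4.
The leading coefficient is -5.

-5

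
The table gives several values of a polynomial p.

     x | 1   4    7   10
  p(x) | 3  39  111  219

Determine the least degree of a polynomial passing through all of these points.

Forward differences of the values at x = 1, 4, 7, 10:
  p  : 3  39  111  219
  Δ  : 36  72  108
  Δ^2: 36  36
  Δ^3: 0
The second differences are constant (36) and nonzero, while all higher differences vanish, so the minimal degree is 2.

2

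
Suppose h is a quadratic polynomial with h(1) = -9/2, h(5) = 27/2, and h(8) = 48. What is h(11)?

Write h(s) = as^2 + bs + c. Substituting each data point gives a linear system:
  a + b + c = -9/2
  25a + 5b + c = 27/2
  64a + 8b + c = 48
Solving the system yields a = 1, b = -3/2, c = -4.
So h(s) = s^2 - (3/2)s - 4.
Then h(11) = 201/2.

201/2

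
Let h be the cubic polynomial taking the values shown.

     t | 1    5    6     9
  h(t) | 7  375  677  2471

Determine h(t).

Write h(t) = at^3 + bt^2 + ct + d. Substituting each data point gives a linear system:
  a + b + c + d = 7
  125a + 25b + 5c + d = 375
  216a + 36b + 6c + d = 677
  729a + 81b + 9c + d = 2471
Solving the system yields a = 4, b = -6, c = 4, d = 5.
So h(t) = 4t^3 - 6t^2 + 4t + 5.
Check: h(9) = 2471. ✓

h(t) = 4t^3 - 6t^2 + 4t + 5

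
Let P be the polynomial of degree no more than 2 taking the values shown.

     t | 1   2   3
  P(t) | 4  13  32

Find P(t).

Write P(t) = at^2 + bt + c. Substituting each data point gives a linear system:
  a + b + c = 4
  4a + 2b + c = 13
  9a + 3b + c = 32
Solving the system yields a = 5, b = -6, c = 5.
So P(t) = 5t^2 - 6t + 5.
Check: P(3) = 32. ✓

P(t) = 5t^2 - 6t + 5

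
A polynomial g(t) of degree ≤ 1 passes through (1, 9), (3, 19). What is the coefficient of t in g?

Write g(t) = at + b. Substituting each data point gives a linear system:
  a + b = 9
  3a + b = 19
Solving the system yields a = 5, b = 4.
So g(t) = 5t + 4.
The leading coefficient is 5.

5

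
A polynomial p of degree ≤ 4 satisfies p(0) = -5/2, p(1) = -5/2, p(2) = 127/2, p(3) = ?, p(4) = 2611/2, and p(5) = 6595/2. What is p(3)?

The 5 known points determine the degree-4 polynomial uniquely.
Write p(t) = at^4 + bt^3 + ct^2 + dt + e. Substituting each data point gives a linear system:
  e = -5/2
  a + b + c + d + e = -5/2
  16a + 8b + 4c + 2d + e = 127/2
  256a + 64b + 16c + 4d + e = 2611/2
  625a + 125b + 25c + 5d + e = 6595/2
Solving the system yields a = 6, b = -4, c = 3, d = -5, e = -5/2.
So p(t) = 6t^4 - 4t^3 + 3t^2 - 5t - 5/2.
Then p(3) = 775/2.

775/2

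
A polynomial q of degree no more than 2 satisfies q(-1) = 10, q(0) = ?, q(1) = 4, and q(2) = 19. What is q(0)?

The 3 known points determine the degree-2 polynomial uniquely.
Write q(u) = au^2 + bu + c. Substituting each data point gives a linear system:
  a - b + c = 10
  a + b + c = 4
  4a + 2b + c = 19
Solving the system yields a = 6, b = -3, c = 1.
So q(u) = 6u^2 - 3u + 1.
Then q(0) = 1.

1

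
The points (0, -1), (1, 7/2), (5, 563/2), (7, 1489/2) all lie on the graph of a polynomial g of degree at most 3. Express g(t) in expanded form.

Write g(t) = at^3 + bt^2 + ct + d. Substituting each data point gives a linear system:
  d = -1
  a + b + c + d = 7/2
  125a + 25b + 5c + d = 563/2
  343a + 49b + 7c + d = 1489/2
Solving the system yields a = 2, b = 1, c = 3/2, d = -1.
So g(t) = 2t³ + t² + (3/2)t - 1.
Check: g(7) = 1489/2. ✓

g(t) = 2t^3 + t^2 + (3/2)t - 1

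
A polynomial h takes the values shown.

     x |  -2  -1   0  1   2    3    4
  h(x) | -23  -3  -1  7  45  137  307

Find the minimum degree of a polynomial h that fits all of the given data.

Forward differences of the values at x = -2, -1, 0, 1, 2, 3, 4:
  h  : -23  -3  -1  7  45  137  307
  Δ  : 20  2  8  38  92  170
  Δ^2: -18  6  30  54  78
  Δ^3: 24  24  24  24
  Δ^4: 0  0  0
  Δ^5: 0  0
  Δ^6: 0
The third differences are constant (24) and nonzero, while all higher differences vanish, so the minimal degree is 3.

3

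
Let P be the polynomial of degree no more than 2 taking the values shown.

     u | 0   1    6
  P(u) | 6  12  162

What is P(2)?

Write P(u) = au^2 + bu + c. Substituting each data point gives a linear system:
  c = 6
  a + b + c = 12
  36a + 6b + c = 162
Solving the system yields a = 4, b = 2, c = 6.
So P(u) = 4u^2 + 2u + 6.
Then P(2) = 26.

26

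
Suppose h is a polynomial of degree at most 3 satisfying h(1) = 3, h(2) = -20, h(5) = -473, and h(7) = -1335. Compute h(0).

2

Write h(s) = as^3 + bs^2 + cs + d. Substituting each data point gives a linear system:
  a + b + c + d = 3
  8a + 4b + 2c + d = -20
  125a + 25b + 5c + d = -473
  343a + 49b + 7c + d = -1335
Solving the system yields a = -4, b = 0, c = 5, d = 2.
So h(s) = -4s³ + 5s + 2.
Then h(0) = 2.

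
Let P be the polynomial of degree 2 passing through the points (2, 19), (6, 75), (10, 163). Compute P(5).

Write P(n) = an^2 + bn + c. Substituting each data point gives a linear system:
  4a + 2b + c = 19
  36a + 6b + c = 75
  100a + 10b + c = 163
Solving the system yields a = 1, b = 6, c = 3.
So P(n) = n^2 + 6n + 3.
Then P(5) = 58.

58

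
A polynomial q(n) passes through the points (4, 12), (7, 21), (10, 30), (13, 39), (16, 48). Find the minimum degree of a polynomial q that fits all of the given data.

Forward differences of the values at n = 4, 7, 10, 13, 16:
  q  : 12  21  30  39  48
  Δ  : 9  9  9  9
  Δ^2: 0  0  0
  Δ^3: 0  0
  Δ^4: 0
The first differences are constant (9) and nonzero, while all higher differences vanish, so the minimal degree is 1.

1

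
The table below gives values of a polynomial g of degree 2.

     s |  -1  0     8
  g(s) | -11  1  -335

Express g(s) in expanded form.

Write g(s) = as^2 + bs + c. Substituting each data point gives a linear system:
  a - b + c = -11
  c = 1
  64a + 8b + c = -335
Solving the system yields a = -6, b = 6, c = 1.
So g(s) = -6s² + 6s + 1.
Check: g(-1) = -11. ✓

g(s) = -6s^2 + 6s + 1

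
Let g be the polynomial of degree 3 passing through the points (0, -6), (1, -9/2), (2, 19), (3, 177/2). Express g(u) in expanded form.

Write g(u) = au^3 + bu^2 + cu + d. Substituting each data point gives a linear system:
  d = -6
  a + b + c + d = -9/2
  8a + 4b + 2c + d = 19
  27a + 9b + 3c + d = 177/2
Solving the system yields a = 4, b = -1, c = -3/2, d = -6.
So g(u) = 4u^3 - u^2 - (3/2)u - 6.
Check: g(1) = -9/2. ✓

g(u) = 4u^3 - u^2 - (3/2)u - 6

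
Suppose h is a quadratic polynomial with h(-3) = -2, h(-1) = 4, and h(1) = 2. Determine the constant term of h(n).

Write h(n) = an^2 + bn + c. Substituting each data point gives a linear system:
  9a - 3b + c = -2
  a - b + c = 4
  a + b + c = 2
Solving the system yields a = -1, b = -1, c = 4.
So h(n) = -n^2 - n + 4.
The constant term is 4.

4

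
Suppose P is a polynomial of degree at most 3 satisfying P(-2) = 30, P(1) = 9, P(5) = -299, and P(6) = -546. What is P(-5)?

Using the Lagrange interpolation formula with nodes -2, 1, 5, 6:
  L_0(n) = (n - 1)(n - 5)(n - 6) / -168
  L_1(n) = (n + 2)(n - 5)(n - 6) / 60
  L_2(n) = (n + 2)(n - 1)(n - 6) / -28
  L_3(n) = (n + 2)(n - 1)(n - 5) / 40
Then P(n) = 30·L_0(n) + 9·L_1(n) - 299·L_2(n) - 546·L_3(n).
Expanding and collecting terms gives P(n) = -3n³ + 2n² + 4n + 6.
Evaluating at n = -5: P(-5) = 411.

411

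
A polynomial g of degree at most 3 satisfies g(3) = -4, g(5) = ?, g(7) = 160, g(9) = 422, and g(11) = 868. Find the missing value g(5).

34

On equispaced nodes a degree-3 polynomial has vanishing fourth forward difference, so
  g(3) - 4·g(5) + 6·g(7) - 4·g(9) + g(11) = 0.
Substituting the known values and solving for g(5):
  -4·g(5) = -136
  g(5) = 34.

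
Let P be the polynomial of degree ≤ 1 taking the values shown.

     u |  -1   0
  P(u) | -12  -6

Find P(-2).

-18

Write P(u) = au + b. Substituting each data point gives a linear system:
  -a + b = -12
  b = -6
Solving the system yields a = 6, b = -6.
So P(u) = 6u - 6.
Then P(-2) = -18.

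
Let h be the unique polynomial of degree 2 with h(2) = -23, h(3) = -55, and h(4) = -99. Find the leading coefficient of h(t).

Write h(t) = at^2 + bt + c. Substituting each data point gives a linear system:
  4a + 2b + c = -23
  9a + 3b + c = -55
  16a + 4b + c = -99
Solving the system yields a = -6, b = -2, c = 5.
So h(t) = -6t^2 - 2t + 5.
The leading coefficient is -6.

-6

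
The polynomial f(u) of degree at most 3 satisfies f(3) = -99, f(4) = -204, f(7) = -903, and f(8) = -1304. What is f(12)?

Write f(u) = au^3 + bu^2 + cu + d. Substituting each data point gives a linear system:
  27a + 9b + 3c + d = -99
  64a + 16b + 4c + d = -204
  343a + 49b + 7c + d = -903
  512a + 64b + 8c + d = -1304
Solving the system yields a = -2, b = -4, c = -3, d = 0.
So f(u) = -2u³ - 4u² - 3u.
Then f(12) = -4068.

-4068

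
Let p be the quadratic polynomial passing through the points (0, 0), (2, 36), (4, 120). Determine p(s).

p(s) = 6s^2 + 6s

Write p(s) = as^2 + bs + c. Substituting each data point gives a linear system:
  c = 0
  4a + 2b + c = 36
  16a + 4b + c = 120
Solving the system yields a = 6, b = 6, c = 0.
So p(s) = 6s^2 + 6s.
Check: p(2) = 36. ✓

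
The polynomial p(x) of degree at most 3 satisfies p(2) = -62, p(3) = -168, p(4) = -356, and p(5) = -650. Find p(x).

Write p(x) = ax^3 + bx^2 + cx + d. Substituting each data point gives a linear system:
  8a + 4b + 2c + d = -62
  27a + 9b + 3c + d = -168
  64a + 16b + 4c + d = -356
  125a + 25b + 5c + d = -650
Solving the system yields a = -4, b = -5, c = -5, d = 0.
So p(x) = -4x³ - 5x² - 5x.
Check: p(4) = -356. ✓

p(x) = -4x^3 - 5x^2 - 5x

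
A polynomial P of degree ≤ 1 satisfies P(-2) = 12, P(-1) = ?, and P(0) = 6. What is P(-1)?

On equispaced nodes a degree-1 polynomial has vanishing second forward difference, so
  P(-2) - 2·P(-1) + P(0) = 0.
Substituting the known values and solving for P(-1):
  -2·P(-1) = -18
  P(-1) = 9.

9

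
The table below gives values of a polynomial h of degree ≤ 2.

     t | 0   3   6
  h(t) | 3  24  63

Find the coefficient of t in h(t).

Write h(t) = at^2 + bt + c. Substituting each data point gives a linear system:
  c = 3
  9a + 3b + c = 24
  36a + 6b + c = 63
Solving the system yields a = 1, b = 4, c = 3.
So h(t) = t^2 + 4t + 3.
The coefficient of t is 4.

4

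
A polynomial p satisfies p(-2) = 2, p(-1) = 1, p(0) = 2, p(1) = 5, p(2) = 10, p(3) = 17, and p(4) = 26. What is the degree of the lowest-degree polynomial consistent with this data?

Forward differences of the values at u = -2, -1, 0, 1, 2, 3, 4:
  p  : 2  1  2  5  10  17  26
  Δ  : -1  1  3  5  7  9
  Δ^2: 2  2  2  2  2
  Δ^3: 0  0  0  0
  Δ^4: 0  0  0
  Δ^5: 0  0
  Δ^6: 0
The second differences are constant (2) and nonzero, while all higher differences vanish, so the minimal degree is 2.

2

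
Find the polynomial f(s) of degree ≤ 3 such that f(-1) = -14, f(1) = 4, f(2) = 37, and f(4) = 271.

Write f(s) = as^3 + bs^2 + cs + d. Substituting each data point gives a linear system:
  -a + b - c + d = -14
  a + b + c + d = 4
  8a + 4b + 2c + d = 37
  64a + 16b + 4c + d = 271
Solving the system yields a = 4, b = 0, c = 5, d = -5.
So f(s) = 4s^3 + 5s - 5.
Check: f(1) = 4. ✓

f(s) = 4s^3 + 5s - 5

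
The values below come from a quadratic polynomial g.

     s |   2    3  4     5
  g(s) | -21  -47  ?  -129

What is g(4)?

-83

The 3 known points determine the degree-2 polynomial uniquely.
Write g(s) = as^2 + bs + c. Substituting each data point gives a linear system:
  4a + 2b + c = -21
  9a + 3b + c = -47
  25a + 5b + c = -129
Solving the system yields a = -5, b = -1, c = 1.
So g(s) = -5s² - s + 1.
Then g(4) = -83.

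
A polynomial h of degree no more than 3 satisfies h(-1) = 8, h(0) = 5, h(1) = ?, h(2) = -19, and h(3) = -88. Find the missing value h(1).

4

On equispaced nodes a degree-3 polynomial has vanishing fourth forward difference, so
  h(-1) - 4·h(0) + 6·h(1) - 4·h(2) + h(3) = 0.
Substituting the known values and solving for h(1):
  6·h(1) = 24
  h(1) = 4.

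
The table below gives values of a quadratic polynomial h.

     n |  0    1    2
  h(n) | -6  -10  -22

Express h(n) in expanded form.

h(n) = -4n^2 - 6

Using the Lagrange interpolation formula with nodes 0, 1, 2:
  L_0(n) = (n - 1)(n - 2) / 2
  L_1(n) = n(n - 2) / -1
  L_2(n) = n(n - 1) / 2
Then h(n) = -6·L_0(n) - 10·L_1(n) - 22·L_2(n).
Expanding and collecting terms gives h(n) = -4n² - 6.
Check: h(0) = -6. ✓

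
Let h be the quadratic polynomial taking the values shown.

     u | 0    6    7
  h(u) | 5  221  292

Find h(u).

Write h(u) = au^2 + bu + c. Substituting each data point gives a linear system:
  c = 5
  36a + 6b + c = 221
  49a + 7b + c = 292
Solving the system yields a = 5, b = 6, c = 5.
So h(u) = 5u^2 + 6u + 5.
Check: h(0) = 5. ✓

h(u) = 5u^2 + 6u + 5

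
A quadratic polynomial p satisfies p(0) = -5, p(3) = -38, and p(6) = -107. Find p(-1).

-2

Write p(u) = au^2 + bu + c. Substituting each data point gives a linear system:
  c = -5
  9a + 3b + c = -38
  36a + 6b + c = -107
Solving the system yields a = -2, b = -5, c = -5.
So p(u) = -2u^2 - 5u - 5.
Then p(-1) = -2.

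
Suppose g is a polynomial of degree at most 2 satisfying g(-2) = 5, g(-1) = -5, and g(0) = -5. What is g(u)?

Write g(u) = au^2 + bu + c. Substituting each data point gives a linear system:
  4a - 2b + c = 5
  a - b + c = -5
  c = -5
Solving the system yields a = 5, b = 5, c = -5.
So g(u) = 5u² + 5u - 5.
Check: g(0) = -5. ✓

g(u) = 5u^2 + 5u - 5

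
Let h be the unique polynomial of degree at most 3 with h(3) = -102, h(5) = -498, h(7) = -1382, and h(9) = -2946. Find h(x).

Write h(x) = ax^3 + bx^2 + cx + d. Substituting each data point gives a linear system:
  27a + 9b + 3c + d = -102
  125a + 25b + 5c + d = -498
  343a + 49b + 7c + d = -1382
  729a + 81b + 9c + d = -2946
Solving the system yields a = -4, b = -1, c = 6, d = -3.
So h(x) = -4x^3 - x^2 + 6x - 3.
Check: h(7) = -1382. ✓

h(x) = -4x^3 - x^2 + 6x - 3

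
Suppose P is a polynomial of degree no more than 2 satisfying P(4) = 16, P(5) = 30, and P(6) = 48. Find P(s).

P(s) = 2s^2 - 4s

Write P(s) = as^2 + bs + c. Substituting each data point gives a linear system:
  16a + 4b + c = 16
  25a + 5b + c = 30
  36a + 6b + c = 48
Solving the system yields a = 2, b = -4, c = 0.
So P(s) = 2s² - 4s.
Check: P(5) = 30. ✓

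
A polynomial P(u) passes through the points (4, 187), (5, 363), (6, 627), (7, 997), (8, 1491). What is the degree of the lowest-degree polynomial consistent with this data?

3

Forward differences of the values at u = 4, 5, 6, 7, 8:
  P  : 187  363  627  997  1491
  Δ  : 176  264  370  494
  Δ^2: 88  106  124
  Δ^3: 18  18
  Δ^4: 0
The third differences are constant (18) and nonzero, while all higher differences vanish, so the minimal degree is 3.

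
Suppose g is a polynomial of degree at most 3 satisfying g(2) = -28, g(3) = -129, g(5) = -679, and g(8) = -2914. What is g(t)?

Write g(t) = at^3 + bt^2 + ct + d. Substituting each data point gives a linear system:
  8a + 4b + 2c + d = -28
  27a + 9b + 3c + d = -129
  125a + 25b + 5c + d = -679
  512a + 64b + 8c + d = -2914
Solving the system yields a = -6, b = 2, c = 3, d = 6.
So g(t) = -6t^3 + 2t^2 + 3t + 6.
Check: g(8) = -2914. ✓

g(t) = -6t^3 + 2t^2 + 3t + 6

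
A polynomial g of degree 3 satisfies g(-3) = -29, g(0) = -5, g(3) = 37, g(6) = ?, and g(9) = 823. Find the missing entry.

259

On equispaced nodes a degree-3 polynomial has vanishing fourth forward difference, so
  g(-3) - 4·g(0) + 6·g(3) - 4·g(6) + g(9) = 0.
Substituting the known values and solving for g(6):
  -4·g(6) = -1036
  g(6) = 259.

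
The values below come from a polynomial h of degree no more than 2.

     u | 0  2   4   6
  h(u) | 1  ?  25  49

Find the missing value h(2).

On equispaced nodes a degree-2 polynomial has vanishing third forward difference, so
  - h(0) + 3·h(2) - 3·h(4) + h(6) = 0.
Substituting the known values and solving for h(2):
  3·h(2) = 27
  h(2) = 9.

9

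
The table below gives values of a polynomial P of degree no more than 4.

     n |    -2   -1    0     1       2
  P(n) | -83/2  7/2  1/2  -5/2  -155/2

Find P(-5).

-5489/2

Forward differences of the values at n = -2, -1, 0, 1, 2:
  P  : -83/2  7/2  1/2  -5/2  -155/2
  Δ  : 45  -3  -3  -75
  Δ^2: -48  0  -72
  Δ^3: 48  -72
  Δ^4: -120
The fourth differences are constant, confirming degree 4.
Interpolating (Newton forward form) and evaluating at n = -5 gives P(-5) = -5489/2.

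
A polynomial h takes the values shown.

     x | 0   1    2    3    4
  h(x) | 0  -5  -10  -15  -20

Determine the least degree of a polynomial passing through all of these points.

Forward differences of the values at x = 0, 1, 2, 3, 4:
  h  : 0  -5  -10  -15  -20
  Δ  : -5  -5  -5  -5
  Δ^2: 0  0  0
  Δ^3: 0  0
  Δ^4: 0
The first differences are constant (-5) and nonzero, while all higher differences vanish, so the minimal degree is 1.

1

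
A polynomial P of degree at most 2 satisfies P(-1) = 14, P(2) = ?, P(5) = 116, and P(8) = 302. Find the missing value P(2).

The 3 known points determine the degree-2 polynomial uniquely.
Write P(x) = ax^2 + bx + c. Substituting each data point gives a linear system:
  a - b + c = 14
  25a + 5b + c = 116
  64a + 8b + c = 302
Solving the system yields a = 5, b = -3, c = 6.
So P(x) = 5x^2 - 3x + 6.
Then P(2) = 20.

20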